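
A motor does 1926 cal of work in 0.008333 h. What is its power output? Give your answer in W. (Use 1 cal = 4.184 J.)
Convert to SI: W = 8058.38 J, t = 29.9988 s
P = W/t = 8058.38/29.9988 = 268.6 W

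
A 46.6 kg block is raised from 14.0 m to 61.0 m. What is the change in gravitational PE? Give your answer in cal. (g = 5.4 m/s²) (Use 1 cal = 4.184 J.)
ΔPE = mgΔh = (46.6)(5.4)(47.0) = 11827.1 J = 2827 cal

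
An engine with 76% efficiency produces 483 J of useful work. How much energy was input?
W_in = W_out/η = 483/0.76 = 635.5 J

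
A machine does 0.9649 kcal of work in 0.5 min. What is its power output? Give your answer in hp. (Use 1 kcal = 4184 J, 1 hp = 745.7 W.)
Convert to SI: W = 4037.14 J, t = 30.0 s
P = W/t = 4037.14/30.0 = 134.571 W = 0.1805 hp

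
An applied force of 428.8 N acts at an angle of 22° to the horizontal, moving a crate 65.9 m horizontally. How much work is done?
W = F·d·cosθ = (428.8)(65.9)cos(22°) = 26200 J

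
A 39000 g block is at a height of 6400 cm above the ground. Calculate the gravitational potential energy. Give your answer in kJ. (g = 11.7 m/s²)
Convert to SI: m = 39.0 kg, h = 64.0 m
PE = mgh = (39.0)(11.7)(64.0) = 29203.2 J = 29.2 kJ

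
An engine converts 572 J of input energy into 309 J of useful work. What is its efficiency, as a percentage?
η = W_out/W_in = 309/572 = 54.02%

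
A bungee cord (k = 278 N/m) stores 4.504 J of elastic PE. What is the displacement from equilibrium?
x = √(2·PE/k) = √(2·4.504/278) = 0.18 m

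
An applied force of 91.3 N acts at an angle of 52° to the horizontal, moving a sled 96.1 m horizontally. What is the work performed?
W = F·d·cosθ = (91.3)(96.1)cos(52°) = 5402 J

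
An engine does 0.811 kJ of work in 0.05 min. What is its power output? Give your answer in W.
Convert to SI: W = 811.0 J, t = 3.0 s
P = W/t = 811.0/3.0 = 270.3 W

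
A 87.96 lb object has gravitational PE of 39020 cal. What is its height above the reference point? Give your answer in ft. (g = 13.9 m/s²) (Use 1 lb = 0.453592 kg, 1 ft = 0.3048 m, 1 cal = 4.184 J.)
Convert to SI: m = 39.898 kg, PE = 163260 J
h = PE/(mg) = 163260/(39.898·13.9) = 294.384 m = 965.8 ft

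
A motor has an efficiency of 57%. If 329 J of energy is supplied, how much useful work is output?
W_out = η·W_in = 0.57·329 = 187.53 J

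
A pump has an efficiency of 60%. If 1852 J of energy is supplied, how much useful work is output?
W_out = η·W_in = 0.6·1852 = 1111.2 J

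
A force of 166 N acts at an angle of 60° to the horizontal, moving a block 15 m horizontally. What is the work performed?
W = F·d·cosθ = (166)(15)cos(60°) = 1245 J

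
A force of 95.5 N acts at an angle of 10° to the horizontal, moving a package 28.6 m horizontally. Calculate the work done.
W = F·d·cosθ = (95.5)(28.6)cos(10°) = 2690 J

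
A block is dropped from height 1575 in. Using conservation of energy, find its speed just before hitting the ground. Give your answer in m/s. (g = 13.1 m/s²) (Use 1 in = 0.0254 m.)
Convert to SI: h = 40.005 m
mgh = ½mv² ⇒ v = √(2gh) = √(2·13.1·40.005) = 32.37 m/s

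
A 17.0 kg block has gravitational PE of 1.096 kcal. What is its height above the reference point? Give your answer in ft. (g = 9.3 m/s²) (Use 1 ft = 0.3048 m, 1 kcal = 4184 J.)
Convert to SI: m = 17.0 kg, PE = 4585.66 J
h = PE/(mg) = 4585.66/(17.0·9.3) = 29.0048 m = 95.16 ft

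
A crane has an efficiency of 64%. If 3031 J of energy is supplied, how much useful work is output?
W_out = η·W_in = 0.64·3031 = 1939.84 J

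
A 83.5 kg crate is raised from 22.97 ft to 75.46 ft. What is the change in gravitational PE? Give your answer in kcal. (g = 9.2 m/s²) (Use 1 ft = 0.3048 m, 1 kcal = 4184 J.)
Convert to SI: m = 83.5 kg, Δh = 15.999 m
ΔPE = mgΔh = (83.5)(9.2)(15.999) = 12290.4 J = 2.937 kcal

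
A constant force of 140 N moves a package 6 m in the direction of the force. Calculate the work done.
W = F·d = (140)(6) = 840.0 J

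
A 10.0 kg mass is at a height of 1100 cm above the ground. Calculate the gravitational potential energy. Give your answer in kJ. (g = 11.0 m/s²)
Convert to SI: m = 10.0 kg, h = 11.0 m
PE = mgh = (10.0)(11.0)(11.0) = 1210.0 J = 1.21 kJ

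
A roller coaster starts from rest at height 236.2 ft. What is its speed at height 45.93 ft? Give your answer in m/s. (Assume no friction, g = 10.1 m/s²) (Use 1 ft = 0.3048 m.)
Convert to SI: h₁−h₂ = 57.9943 m
mgh₁ = mgh₂ + ½mv² ⇒ v = √(2g(h₁−h₂)) = √(2·10.1·57.9943) = 34.23 m/s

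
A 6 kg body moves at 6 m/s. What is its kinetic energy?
KE = ½mv² = ½(6)(6)² = 108.0 J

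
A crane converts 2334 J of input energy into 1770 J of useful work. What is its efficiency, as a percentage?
η = W_out/W_in = 1770/2334 = 75.84%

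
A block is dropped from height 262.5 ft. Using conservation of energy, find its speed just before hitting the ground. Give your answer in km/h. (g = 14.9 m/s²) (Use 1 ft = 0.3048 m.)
Convert to SI: h = 80.01 m
mgh = ½mv² ⇒ v = √(2gh) = √(2·14.9·80.01) = 48.8293 m/s = 175.8 km/h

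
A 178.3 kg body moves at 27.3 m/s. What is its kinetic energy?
KE = ½mv² = ½(178.3)(27.3)² = 66440 J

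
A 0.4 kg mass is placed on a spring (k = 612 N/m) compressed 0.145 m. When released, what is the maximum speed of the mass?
½kx² = ½mv² ⇒ v = x√(k/m) = (0.145)√(612/0.4) = 5.672 m/s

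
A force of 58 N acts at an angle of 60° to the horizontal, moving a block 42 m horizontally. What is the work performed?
W = F·d·cosθ = (58)(42)cos(60°) = 1218 J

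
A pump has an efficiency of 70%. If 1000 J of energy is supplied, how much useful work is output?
W_out = η·W_in = 0.7·1000 = 700.0 J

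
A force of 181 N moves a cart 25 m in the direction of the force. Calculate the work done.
W = F·d = (181)(25) = 4525 J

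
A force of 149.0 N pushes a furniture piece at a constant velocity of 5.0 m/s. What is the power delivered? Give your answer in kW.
P = Fv = (149.0)(5.0) = 745.0 W = 0.745 kW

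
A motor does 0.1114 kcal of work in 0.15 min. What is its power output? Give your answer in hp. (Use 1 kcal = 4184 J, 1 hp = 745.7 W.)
Convert to SI: W = 466.098 J, t = 9.0 s
P = W/t = 466.098/9.0 = 51.7886 W = 0.06945 hp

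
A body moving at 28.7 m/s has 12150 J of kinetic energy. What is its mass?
m = 2·KE/v² = 2·12150/(28.7)² = 29.5 kg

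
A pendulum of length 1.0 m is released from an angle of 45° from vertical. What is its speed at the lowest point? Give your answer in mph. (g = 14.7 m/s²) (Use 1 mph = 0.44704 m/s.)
h = L(1 − cosθ) = 1.0(1 − cos45°) = 0.292893 m
v = √(2gh) = √(2·14.7·0.292893) = 2.93446 m/s = 6.564 mph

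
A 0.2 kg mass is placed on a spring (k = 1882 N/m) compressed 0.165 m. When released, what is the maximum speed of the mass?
½kx² = ½mv² ⇒ v = x√(k/m) = (0.165)√(1882/0.2) = 16.01 m/s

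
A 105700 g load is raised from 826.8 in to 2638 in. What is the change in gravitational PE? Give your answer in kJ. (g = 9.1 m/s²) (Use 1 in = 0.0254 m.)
Convert to SI: m = 105.7 kg, Δh = 46.0045 m
ΔPE = mgΔh = (105.7)(9.1)(46.0045) = 44250.3 J = 44.25 kJ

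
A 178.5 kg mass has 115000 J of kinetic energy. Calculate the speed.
v = √(2·KE/m) = √(2·115000/178.5) = 35.9 m/s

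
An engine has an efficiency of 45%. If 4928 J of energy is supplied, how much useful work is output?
W_out = η·W_in = 0.45·4928 = 2217.6 J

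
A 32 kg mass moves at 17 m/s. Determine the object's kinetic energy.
KE = ½mv² = ½(32)(17)² = 4624.0 J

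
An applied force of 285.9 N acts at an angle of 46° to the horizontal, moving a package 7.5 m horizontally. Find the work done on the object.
W = F·d·cosθ = (285.9)(7.5)cos(46°) = 1490 J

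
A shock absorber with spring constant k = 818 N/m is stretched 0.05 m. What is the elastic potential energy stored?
PE = ½kx² = ½(818)(0.05)² = 1.023 J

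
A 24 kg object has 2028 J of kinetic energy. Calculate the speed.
v = √(2·KE/m) = √(2·2028/24) = 13.0 m/s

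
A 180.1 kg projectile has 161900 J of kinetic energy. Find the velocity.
v = √(2·KE/m) = √(2·161900/180.1) = 42.4 m/s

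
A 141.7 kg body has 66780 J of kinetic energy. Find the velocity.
v = √(2·KE/m) = √(2·66780/141.7) = 30.7 m/s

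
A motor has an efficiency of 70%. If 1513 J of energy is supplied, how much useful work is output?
W_out = η·W_in = 0.7·1513 = 1059.1 J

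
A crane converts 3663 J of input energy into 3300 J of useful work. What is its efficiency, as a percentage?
η = W_out/W_in = 3300/3663 = 90.09%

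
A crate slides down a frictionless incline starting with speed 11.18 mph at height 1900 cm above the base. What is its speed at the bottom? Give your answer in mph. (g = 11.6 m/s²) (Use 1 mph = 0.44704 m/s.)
Convert to SI: v₀ = 4.99791 m/s, h = 19.0 m
½mv₀² + mgh = ½mv² ⇒ v = √(v₀² + 2gh) = √(4.99791² + 2·11.6·19.0) = 21.5819 m/s = 48.28 mph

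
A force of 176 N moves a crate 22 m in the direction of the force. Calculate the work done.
W = F·d = (176)(22) = 3872 J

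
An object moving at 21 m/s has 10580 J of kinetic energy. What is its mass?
m = 2·KE/v² = 2·10580/(21)² = 47.98 kg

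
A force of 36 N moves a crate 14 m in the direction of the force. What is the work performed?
W = F·d = (36)(14) = 504.0 J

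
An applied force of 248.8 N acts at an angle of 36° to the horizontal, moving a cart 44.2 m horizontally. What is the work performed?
W = F·d·cosθ = (248.8)(44.2)cos(36°) = 8897 J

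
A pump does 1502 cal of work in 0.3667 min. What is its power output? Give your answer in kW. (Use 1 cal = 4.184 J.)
Convert to SI: W = 6284.37 J, t = 22.002 s
P = W/t = 6284.37/22.002 = 285.627 W = 0.2856 kW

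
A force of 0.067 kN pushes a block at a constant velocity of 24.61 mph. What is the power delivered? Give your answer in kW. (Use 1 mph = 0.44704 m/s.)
Convert to SI: F = 67.0 N, v = 11.0017 m/s
P = Fv = (67.0)(11.0017) = 737.111 W = 0.7371 kW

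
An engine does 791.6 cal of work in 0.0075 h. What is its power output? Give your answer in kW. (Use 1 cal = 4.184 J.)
Convert to SI: W = 3312.05 J, t = 27.0 s
P = W/t = 3312.05/27.0 = 122.669 W = 0.1227 kW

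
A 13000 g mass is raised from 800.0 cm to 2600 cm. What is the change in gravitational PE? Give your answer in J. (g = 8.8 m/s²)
Convert to SI: m = 13.0 kg, Δh = 18.0 m
ΔPE = mgΔh = (13.0)(8.8)(18.0) = 2059 J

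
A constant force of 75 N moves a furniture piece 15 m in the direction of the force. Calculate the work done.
W = F·d = (75)(15) = 1125 J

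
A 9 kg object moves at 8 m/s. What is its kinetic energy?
KE = ½mv² = ½(9)(8)² = 288.0 J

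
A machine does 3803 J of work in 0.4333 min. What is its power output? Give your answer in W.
Convert to SI: W = 3803.0 J, t = 25.998 s
P = W/t = 3803.0/25.998 = 146.3 W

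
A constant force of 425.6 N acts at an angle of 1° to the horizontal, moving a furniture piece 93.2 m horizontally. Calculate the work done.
W = F·d·cosθ = (425.6)(93.2)cos(1°) = 39660 J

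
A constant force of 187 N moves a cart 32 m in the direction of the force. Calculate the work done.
W = F·d = (187)(32) = 5984 J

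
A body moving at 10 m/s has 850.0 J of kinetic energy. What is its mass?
m = 2·KE/v² = 2·850.0/(10)² = 17.0 kg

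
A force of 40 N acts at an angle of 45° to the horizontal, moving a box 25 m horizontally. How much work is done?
W = F·d·cosθ = (40)(25)cos(45°) = 707.1 J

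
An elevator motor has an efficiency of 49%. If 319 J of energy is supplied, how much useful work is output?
W_out = η·W_in = 0.49·319 = 156.31 J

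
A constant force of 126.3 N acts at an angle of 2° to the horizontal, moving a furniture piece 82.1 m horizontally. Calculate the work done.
W = F·d·cosθ = (126.3)(82.1)cos(2°) = 10360 J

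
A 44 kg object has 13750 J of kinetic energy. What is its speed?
v = √(2·KE/m) = √(2·13750/44) = 25.0 m/s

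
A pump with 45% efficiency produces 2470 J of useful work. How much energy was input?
W_in = W_out/η = 2470/0.45 = 5489 J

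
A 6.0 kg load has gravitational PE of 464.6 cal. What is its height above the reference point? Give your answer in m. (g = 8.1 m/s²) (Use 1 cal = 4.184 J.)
Convert to SI: m = 6.0 kg, PE = 1943.89 J
h = PE/(mg) = 1943.89/(6.0·8.1) = 40.0 m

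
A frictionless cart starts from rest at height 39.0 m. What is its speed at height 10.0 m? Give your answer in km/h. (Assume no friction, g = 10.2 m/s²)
mgh₁ = mgh₂ + ½mv² ⇒ v = √(2g(h₁−h₂)) = √(2·10.2·29.0) = 24.3228 m/s = 87.56 km/h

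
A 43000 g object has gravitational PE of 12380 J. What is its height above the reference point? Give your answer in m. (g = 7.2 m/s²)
Convert to SI: m = 43.0 kg, PE = 12380.0 J
h = PE/(mg) = 12380.0/(43.0·7.2) = 39.99 m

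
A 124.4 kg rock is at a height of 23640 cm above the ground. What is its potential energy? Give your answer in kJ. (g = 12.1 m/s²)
Convert to SI: m = 124.4 kg, h = 236.4 m
PE = mgh = (124.4)(12.1)(236.4) = 355839 J = 355.8 kJ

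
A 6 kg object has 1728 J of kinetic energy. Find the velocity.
v = √(2·KE/m) = √(2·1728/6) = 24.0 m/s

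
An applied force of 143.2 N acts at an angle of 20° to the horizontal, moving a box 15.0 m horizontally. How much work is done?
W = F·d·cosθ = (143.2)(15.0)cos(20°) = 2018 J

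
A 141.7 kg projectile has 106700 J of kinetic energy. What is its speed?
v = √(2·KE/m) = √(2·106700/141.7) = 38.81 m/s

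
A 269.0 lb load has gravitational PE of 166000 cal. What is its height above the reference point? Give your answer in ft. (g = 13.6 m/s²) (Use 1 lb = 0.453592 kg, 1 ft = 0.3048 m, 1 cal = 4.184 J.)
Convert to SI: m = 122.016 kg, PE = 694544 J
h = PE/(mg) = 694544/(122.016·13.6) = 418.546 m = 1373 ft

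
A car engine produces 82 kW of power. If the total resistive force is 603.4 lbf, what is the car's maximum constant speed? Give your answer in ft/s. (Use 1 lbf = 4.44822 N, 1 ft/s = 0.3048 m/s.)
Convert to SI: F = 2684.06 N
P = Fv ⇒ v = P/F = 82000 W/2684.06 N = 30.5508 m/s = 100.2 ft/s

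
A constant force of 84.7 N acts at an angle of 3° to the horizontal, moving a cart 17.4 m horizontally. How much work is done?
W = F·d·cosθ = (84.7)(17.4)cos(3°) = 1472 J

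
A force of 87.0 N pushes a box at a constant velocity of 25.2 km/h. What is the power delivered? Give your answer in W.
Convert to SI: F = 87.0 N, v = 7.0 m/s
P = Fv = (87.0)(7.0) = 609.0 W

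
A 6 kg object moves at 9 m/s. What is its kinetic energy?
KE = ½mv² = ½(6)(9)² = 243.0 J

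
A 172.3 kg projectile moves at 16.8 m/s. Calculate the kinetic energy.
KE = ½mv² = ½(172.3)(16.8)² = 24310 J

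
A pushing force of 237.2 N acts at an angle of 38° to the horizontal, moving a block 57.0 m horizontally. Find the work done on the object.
W = F·d·cosθ = (237.2)(57.0)cos(38°) = 10650 J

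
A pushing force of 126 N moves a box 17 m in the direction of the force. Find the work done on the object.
W = F·d = (126)(17) = 2142 J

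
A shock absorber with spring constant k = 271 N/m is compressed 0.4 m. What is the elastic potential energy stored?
PE = ½kx² = ½(271)(0.4)² = 21.68 J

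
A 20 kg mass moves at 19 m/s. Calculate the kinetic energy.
KE = ½mv² = ½(20)(19)² = 3610.0 J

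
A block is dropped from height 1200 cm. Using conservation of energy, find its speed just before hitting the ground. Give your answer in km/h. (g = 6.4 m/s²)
Convert to SI: h = 12.0 m
mgh = ½mv² ⇒ v = √(2gh) = √(2·6.4·12.0) = 12.3935 m/s = 44.62 km/h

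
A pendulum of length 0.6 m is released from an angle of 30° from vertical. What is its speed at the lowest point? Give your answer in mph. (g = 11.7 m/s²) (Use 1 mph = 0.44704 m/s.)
h = L(1 − cosθ) = 0.6(1 − cos30°) = 0.0803848 m
v = √(2gh) = √(2·11.7·0.0803848) = 1.3715 m/s = 3.068 mph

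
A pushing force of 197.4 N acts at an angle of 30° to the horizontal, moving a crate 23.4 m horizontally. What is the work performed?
W = F·d·cosθ = (197.4)(23.4)cos(30°) = 4000 J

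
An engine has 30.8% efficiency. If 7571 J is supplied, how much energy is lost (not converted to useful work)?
W_lost = W_in(1 − η) = 7571·(1 − 0.308) = 5239 J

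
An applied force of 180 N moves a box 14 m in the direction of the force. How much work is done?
W = F·d = (180)(14) = 2520 J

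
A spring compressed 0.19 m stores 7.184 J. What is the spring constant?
k = 2·PE/x² = 2·7.184/(0.19)² = 398.0 N/m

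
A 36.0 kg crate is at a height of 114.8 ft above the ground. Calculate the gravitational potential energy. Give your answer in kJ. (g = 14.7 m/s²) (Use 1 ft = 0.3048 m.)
Convert to SI: m = 36.0 kg, h = 34.991 m
PE = mgh = (36.0)(14.7)(34.991) = 18517.3 J = 18.52 kJ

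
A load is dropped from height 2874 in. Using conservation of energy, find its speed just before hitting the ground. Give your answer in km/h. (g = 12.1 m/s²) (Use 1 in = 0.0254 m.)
Convert to SI: h = 72.9996 m
mgh = ½mv² ⇒ v = √(2gh) = √(2·12.1·72.9996) = 42.0308 m/s = 151.3 km/h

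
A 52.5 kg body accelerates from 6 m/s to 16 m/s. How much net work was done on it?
W = ΔKE = ½m(v₂² − v₁²) = ½(52.5)(16² − 6²) = 5775.0 J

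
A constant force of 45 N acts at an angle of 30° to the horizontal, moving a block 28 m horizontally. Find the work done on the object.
W = F·d·cosθ = (45)(28)cos(30°) = 1091 J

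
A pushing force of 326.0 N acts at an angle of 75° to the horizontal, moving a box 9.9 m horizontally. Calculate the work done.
W = F·d·cosθ = (326.0)(9.9)cos(75°) = 835.3 J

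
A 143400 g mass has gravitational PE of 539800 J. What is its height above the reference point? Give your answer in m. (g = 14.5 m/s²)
Convert to SI: m = 143.4 kg, PE = 539800 J
h = PE/(mg) = 539800/(143.4·14.5) = 259.6 m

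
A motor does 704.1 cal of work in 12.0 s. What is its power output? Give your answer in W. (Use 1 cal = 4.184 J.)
Convert to SI: W = 2945.95 J, t = 12.0 s
P = W/t = 2945.95/12.0 = 245.5 W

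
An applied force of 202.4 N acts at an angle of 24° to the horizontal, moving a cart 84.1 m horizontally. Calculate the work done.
W = F·d·cosθ = (202.4)(84.1)cos(24°) = 15550 J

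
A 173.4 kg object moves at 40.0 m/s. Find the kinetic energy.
KE = ½mv² = ½(173.4)(40.0)² = 138700 J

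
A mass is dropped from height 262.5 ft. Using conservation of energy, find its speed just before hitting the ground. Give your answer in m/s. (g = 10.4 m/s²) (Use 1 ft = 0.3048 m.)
Convert to SI: h = 80.01 m
mgh = ½mv² ⇒ v = √(2gh) = √(2·10.4·80.01) = 40.79 m/s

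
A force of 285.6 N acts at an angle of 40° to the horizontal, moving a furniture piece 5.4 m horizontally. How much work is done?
W = F·d·cosθ = (285.6)(5.4)cos(40°) = 1181 J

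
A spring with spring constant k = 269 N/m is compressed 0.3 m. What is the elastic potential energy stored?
PE = ½kx² = ½(269)(0.3)² = 12.11 J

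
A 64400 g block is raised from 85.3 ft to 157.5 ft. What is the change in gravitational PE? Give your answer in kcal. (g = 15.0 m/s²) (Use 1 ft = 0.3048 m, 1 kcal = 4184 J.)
Convert to SI: m = 64.4 kg, Δh = 22.0066 m
ΔPE = mgΔh = (64.4)(15.0)(22.0066) = 21258.3 J = 5.081 kcal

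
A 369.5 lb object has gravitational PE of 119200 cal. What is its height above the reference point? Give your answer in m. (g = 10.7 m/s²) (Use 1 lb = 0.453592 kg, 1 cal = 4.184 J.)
Convert to SI: m = 167.602 kg, PE = 498733 J
h = PE/(mg) = 498733/(167.602·10.7) = 278.1 m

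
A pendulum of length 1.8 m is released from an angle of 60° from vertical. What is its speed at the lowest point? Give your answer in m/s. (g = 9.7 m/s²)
h = L(1 − cosθ) = 1.8(1 − cos60°) = 0.9 m
v = √(2gh) = √(2·9.7·0.9) = 4.179 m/s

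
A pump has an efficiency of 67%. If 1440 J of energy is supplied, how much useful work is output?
W_out = η·W_in = 0.67·1440 = 964.8 J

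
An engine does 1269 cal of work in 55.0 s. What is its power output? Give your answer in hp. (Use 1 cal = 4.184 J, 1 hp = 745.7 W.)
Convert to SI: W = 5309.5 J, t = 55.0 s
P = W/t = 5309.5/55.0 = 96.5363 W = 0.1295 hp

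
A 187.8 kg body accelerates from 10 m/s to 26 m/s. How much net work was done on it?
W = ΔKE = ½m(v₂² − v₁²) = ½(187.8)(26² − 10²) = 54086.4 J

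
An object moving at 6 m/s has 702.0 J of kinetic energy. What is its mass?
m = 2·KE/v² = 2·702.0/(6)² = 39.0 kg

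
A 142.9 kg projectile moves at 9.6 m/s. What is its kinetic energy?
KE = ½mv² = ½(142.9)(9.6)² = 6585 J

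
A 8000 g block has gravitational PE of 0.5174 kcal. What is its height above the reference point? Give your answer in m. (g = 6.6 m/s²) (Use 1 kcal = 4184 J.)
Convert to SI: m = 8.0 kg, PE = 2164.8 J
h = PE/(mg) = 2164.8/(8.0·6.6) = 41.0 m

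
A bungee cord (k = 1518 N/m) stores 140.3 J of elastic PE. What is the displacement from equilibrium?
x = √(2·PE/k) = √(2·140.3/1518) = 0.4299 m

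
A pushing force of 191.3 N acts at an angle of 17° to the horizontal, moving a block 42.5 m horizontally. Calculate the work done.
W = F·d·cosθ = (191.3)(42.5)cos(17°) = 7775 J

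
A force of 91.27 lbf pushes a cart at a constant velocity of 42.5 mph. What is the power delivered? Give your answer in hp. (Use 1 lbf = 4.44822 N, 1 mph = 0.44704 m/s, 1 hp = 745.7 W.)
Convert to SI: F = 405.989 N, v = 18.9992 m/s
P = Fv = (405.989)(18.9992) = 7713.47 W = 10.34 hp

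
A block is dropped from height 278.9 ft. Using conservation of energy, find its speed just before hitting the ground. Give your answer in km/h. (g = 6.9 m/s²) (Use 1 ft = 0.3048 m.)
Convert to SI: h = 85.0087 m
mgh = ½mv² ⇒ v = √(2gh) = √(2·6.9·85.0087) = 34.2508 m/s = 123.3 km/h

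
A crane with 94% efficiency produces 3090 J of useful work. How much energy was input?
W_in = W_out/η = 3090/0.94 = 3287 J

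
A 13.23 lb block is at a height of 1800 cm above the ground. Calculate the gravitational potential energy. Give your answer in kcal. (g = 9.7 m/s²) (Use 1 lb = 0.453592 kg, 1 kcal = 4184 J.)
Convert to SI: m = 6.00102 kg, h = 18.0 m
PE = mgh = (6.00102)(9.7)(18.0) = 1047.78 J = 0.2504 kcal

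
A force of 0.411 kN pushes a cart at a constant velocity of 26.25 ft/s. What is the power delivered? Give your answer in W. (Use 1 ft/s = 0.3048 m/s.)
Convert to SI: F = 411.0 N, v = 8.001 m/s
P = Fv = (411.0)(8.001) = 3288 W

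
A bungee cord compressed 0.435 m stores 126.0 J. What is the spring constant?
k = 2·PE/x² = 2·126.0/(0.435)² = 1332 N/m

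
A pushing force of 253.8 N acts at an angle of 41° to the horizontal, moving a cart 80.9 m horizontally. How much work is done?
W = F·d·cosθ = (253.8)(80.9)cos(41°) = 15500 J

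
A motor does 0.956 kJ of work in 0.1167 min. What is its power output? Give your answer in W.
Convert to SI: W = 956.0 J, t = 7.002 s
P = W/t = 956.0/7.002 = 136.5 W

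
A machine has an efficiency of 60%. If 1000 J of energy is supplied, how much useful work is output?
W_out = η·W_in = 0.6·1000 = 600.0 J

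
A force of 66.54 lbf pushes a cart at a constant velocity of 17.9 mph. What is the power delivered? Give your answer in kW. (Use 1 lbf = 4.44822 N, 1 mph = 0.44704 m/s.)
Convert to SI: F = 295.985 N, v = 8.00202 m/s
P = Fv = (295.985)(8.00202) = 2368.47 W = 2.368 kW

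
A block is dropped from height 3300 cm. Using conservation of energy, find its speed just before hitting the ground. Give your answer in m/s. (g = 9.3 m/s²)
Convert to SI: h = 33.0 m
mgh = ½mv² ⇒ v = √(2gh) = √(2·9.3·33.0) = 24.77 m/s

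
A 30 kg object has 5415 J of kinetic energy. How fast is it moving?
v = √(2·KE/m) = √(2·5415/30) = 19.0 m/s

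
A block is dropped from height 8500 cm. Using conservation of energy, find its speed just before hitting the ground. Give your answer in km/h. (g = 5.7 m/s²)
Convert to SI: h = 85.0 m
mgh = ½mv² ⇒ v = √(2gh) = √(2·5.7·85.0) = 31.1288 m/s = 112.1 km/h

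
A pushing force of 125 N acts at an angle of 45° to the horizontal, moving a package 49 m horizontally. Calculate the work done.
W = F·d·cosθ = (125)(49)cos(45°) = 4331 J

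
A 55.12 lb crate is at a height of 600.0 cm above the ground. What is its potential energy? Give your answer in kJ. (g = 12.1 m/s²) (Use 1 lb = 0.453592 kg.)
Convert to SI: m = 25.002 kg, h = 6.0 m
PE = mgh = (25.002)(12.1)(6.0) = 1815.14 J = 1.815 kJ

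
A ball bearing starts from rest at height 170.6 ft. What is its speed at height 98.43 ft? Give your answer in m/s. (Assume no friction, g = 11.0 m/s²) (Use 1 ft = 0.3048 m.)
Convert to SI: h₁−h₂ = 21.9974 m
mgh₁ = mgh₂ + ½mv² ⇒ v = √(2g(h₁−h₂)) = √(2·11.0·21.9974) = 22.0 m/s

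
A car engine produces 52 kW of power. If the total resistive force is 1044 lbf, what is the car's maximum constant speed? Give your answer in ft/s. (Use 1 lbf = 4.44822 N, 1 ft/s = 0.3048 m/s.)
Convert to SI: F = 4643.94 N
P = Fv ⇒ v = P/F = 52000 W/4643.94 N = 11.1974 m/s = 36.74 ft/s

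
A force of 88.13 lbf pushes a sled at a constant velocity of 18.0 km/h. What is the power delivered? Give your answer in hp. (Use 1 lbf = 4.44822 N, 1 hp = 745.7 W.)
Convert to SI: F = 392.022 N, v = 5.0 m/s
P = Fv = (392.022)(5.0) = 1960.11 W = 2.629 hp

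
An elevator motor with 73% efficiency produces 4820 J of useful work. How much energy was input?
W_in = W_out/η = 4820/0.73 = 6603 J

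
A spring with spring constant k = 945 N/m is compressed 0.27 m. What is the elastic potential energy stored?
PE = ½kx² = ½(945)(0.27)² = 34.45 J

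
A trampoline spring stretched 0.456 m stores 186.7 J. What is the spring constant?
k = 2·PE/x² = 2·186.7/(0.456)² = 1796 N/m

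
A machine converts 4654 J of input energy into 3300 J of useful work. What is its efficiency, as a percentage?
η = W_out/W_in = 3300/4654 = 70.91%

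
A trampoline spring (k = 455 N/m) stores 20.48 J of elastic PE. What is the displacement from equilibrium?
x = √(2·PE/k) = √(2·20.48/455) = 0.3 m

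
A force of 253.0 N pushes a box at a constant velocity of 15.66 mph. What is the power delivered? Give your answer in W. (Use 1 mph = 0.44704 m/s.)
Convert to SI: F = 253.0 N, v = 7.00065 m/s
P = Fv = (253.0)(7.00065) = 1771 W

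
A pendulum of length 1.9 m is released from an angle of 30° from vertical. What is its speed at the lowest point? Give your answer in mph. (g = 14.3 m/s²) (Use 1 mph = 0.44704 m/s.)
h = L(1 − cosθ) = 1.9(1 − cos30°) = 0.254552 m
v = √(2gh) = √(2·14.3·0.254552) = 2.69818 m/s = 6.036 mph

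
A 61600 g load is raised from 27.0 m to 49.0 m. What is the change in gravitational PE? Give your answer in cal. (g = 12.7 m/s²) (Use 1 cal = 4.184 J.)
Convert to SI: m = 61.6 kg, Δh = 22.0 m
ΔPE = mgΔh = (61.6)(12.7)(22.0) = 17211.0 J = 4114 cal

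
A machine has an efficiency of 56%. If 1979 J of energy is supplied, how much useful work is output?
W_out = η·W_in = 0.56·1979 = 1108.24 J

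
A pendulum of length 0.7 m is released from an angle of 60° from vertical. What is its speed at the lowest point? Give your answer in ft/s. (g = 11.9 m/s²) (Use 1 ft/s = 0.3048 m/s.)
h = L(1 − cosθ) = 0.7(1 − cos60°) = 0.35 m
v = √(2gh) = √(2·11.9·0.35) = 2.88617 m/s = 9.469 ft/s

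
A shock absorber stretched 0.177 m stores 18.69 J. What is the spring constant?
k = 2·PE/x² = 2·18.69/(0.177)² = 1193 N/m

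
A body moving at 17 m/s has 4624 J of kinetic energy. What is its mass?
m = 2·KE/v² = 2·4624/(17)² = 32.0 kg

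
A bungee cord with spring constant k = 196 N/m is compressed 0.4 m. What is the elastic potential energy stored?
PE = ½kx² = ½(196)(0.4)² = 15.68 J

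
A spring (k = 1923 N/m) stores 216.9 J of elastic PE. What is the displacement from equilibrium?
x = √(2·PE/k) = √(2·216.9/1923) = 0.475 m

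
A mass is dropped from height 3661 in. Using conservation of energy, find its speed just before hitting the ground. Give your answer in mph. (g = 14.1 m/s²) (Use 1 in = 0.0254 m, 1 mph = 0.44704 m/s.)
Convert to SI: h = 92.9894 m
mgh = ½mv² ⇒ v = √(2gh) = √(2·14.1·92.9894) = 51.2084 m/s = 114.5 mph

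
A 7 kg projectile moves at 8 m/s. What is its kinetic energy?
KE = ½mv² = ½(7)(8)² = 224.0 J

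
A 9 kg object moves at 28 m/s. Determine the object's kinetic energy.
KE = ½mv² = ½(9)(28)² = 3528.0 J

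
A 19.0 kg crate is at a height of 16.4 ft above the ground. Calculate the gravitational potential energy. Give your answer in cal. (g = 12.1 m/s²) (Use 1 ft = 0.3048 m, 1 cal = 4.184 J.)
Convert to SI: m = 19.0 kg, h = 4.99872 m
PE = mgh = (19.0)(12.1)(4.99872) = 1149.21 J = 274.7 cal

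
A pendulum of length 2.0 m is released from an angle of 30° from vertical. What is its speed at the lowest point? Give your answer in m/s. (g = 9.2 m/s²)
h = L(1 − cosθ) = 2.0(1 − cos30°) = 0.267949 m
v = √(2gh) = √(2·9.2·0.267949) = 2.22 m/s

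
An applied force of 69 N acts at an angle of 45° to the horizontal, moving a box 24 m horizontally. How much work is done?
W = F·d·cosθ = (69)(24)cos(45°) = 1171 J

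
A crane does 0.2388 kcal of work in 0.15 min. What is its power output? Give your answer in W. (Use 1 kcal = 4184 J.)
Convert to SI: W = 999.139 J, t = 9.0 s
P = W/t = 999.139/9.0 = 111.0 W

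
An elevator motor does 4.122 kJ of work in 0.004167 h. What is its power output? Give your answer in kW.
Convert to SI: W = 4122.0 J, t = 15.0012 s
P = W/t = 4122.0/15.0012 = 274.778 W = 0.2748 kW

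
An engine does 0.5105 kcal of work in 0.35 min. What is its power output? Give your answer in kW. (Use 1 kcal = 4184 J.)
Convert to SI: W = 2135.93 J, t = 21.0 s
P = W/t = 2135.93/21.0 = 101.711 W = 0.1017 kW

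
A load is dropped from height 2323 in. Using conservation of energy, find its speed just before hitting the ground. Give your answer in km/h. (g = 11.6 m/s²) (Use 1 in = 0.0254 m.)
Convert to SI: h = 59.0042 m
mgh = ½mv² ⇒ v = √(2gh) = √(2·11.6·59.0042) = 36.9986 m/s = 133.2 km/h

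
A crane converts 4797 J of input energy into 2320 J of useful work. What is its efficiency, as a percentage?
η = W_out/W_in = 2320/4797 = 48.36%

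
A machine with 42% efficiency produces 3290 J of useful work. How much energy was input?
W_in = W_out/η = 3290/0.42 = 7833 J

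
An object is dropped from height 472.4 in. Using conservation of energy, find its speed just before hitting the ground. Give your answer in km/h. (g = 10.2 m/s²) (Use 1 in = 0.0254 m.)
Convert to SI: h = 11.999 m
mgh = ½mv² ⇒ v = √(2gh) = √(2·10.2·11.999) = 15.6454 m/s = 56.32 km/h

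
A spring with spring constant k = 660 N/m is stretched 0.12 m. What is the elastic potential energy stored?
PE = ½kx² = ½(660)(0.12)² = 4.752 J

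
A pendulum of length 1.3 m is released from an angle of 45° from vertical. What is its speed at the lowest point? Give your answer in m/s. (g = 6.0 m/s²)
h = L(1 − cosθ) = 1.3(1 − cos45°) = 0.380761 m
v = √(2gh) = √(2·6.0·0.380761) = 2.138 m/s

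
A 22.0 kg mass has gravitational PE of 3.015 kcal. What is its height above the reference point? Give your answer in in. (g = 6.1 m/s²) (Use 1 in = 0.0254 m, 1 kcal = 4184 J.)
Convert to SI: m = 22.0 kg, PE = 12614.8 J
h = PE/(mg) = 12614.8/(22.0·6.1) = 93.9997 m = 3701 in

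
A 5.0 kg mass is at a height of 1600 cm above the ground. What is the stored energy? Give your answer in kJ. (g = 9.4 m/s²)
Convert to SI: m = 5.0 kg, h = 16.0 m
PE = mgh = (5.0)(9.4)(16.0) = 752.0 J = 0.752 kJ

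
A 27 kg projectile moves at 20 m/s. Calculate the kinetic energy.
KE = ½mv² = ½(27)(20)² = 5400.0 J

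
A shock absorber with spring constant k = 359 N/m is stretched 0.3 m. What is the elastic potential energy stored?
PE = ½kx² = ½(359)(0.3)² = 16.16 J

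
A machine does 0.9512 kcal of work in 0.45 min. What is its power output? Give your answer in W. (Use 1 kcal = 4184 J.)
Convert to SI: W = 3979.82 J, t = 27.0 s
P = W/t = 3979.82/27.0 = 147.4 W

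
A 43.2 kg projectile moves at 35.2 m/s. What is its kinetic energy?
KE = ½mv² = ½(43.2)(35.2)² = 26760 J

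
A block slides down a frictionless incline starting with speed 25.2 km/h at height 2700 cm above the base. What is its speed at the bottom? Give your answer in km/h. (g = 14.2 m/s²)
Convert to SI: v₀ = 7.0 m/s, h = 27.0 m
½mv₀² + mgh = ½mv² ⇒ v = √(v₀² + 2gh) = √(7.0² + 2·14.2·27.0) = 28.5622 m/s = 102.8 km/h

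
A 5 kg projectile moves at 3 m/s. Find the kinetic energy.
KE = ½mv² = ½(5)(3)² = 22.5 J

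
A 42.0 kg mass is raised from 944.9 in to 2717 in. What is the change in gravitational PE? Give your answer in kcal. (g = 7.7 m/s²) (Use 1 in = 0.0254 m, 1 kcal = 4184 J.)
Convert to SI: m = 42.0 kg, Δh = 45.0113 m
ΔPE = mgΔh = (42.0)(7.7)(45.0113) = 14556.7 J = 3.479 kcal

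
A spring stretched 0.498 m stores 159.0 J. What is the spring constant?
k = 2·PE/x² = 2·159.0/(0.498)² = 1282 N/m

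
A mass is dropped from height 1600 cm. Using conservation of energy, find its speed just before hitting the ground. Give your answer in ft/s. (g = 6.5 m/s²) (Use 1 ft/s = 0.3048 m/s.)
Convert to SI: h = 16.0 m
mgh = ½mv² ⇒ v = √(2gh) = √(2·6.5·16.0) = 14.4222 m/s = 47.32 ft/s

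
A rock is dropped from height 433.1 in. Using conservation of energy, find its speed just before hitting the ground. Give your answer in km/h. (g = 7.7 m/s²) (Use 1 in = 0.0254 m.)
Convert to SI: h = 11.0007 m
mgh = ½mv² ⇒ v = √(2gh) = √(2·7.7·11.0007) = 13.0158 m/s = 46.86 km/h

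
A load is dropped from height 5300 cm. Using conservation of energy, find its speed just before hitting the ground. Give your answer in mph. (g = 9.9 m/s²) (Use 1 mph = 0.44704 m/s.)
Convert to SI: h = 53.0 m
mgh = ½mv² ⇒ v = √(2gh) = √(2·9.9·53.0) = 32.3944 m/s = 72.46 mph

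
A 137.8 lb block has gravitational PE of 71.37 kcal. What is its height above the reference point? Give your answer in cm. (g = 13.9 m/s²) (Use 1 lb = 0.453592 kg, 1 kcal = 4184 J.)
Convert to SI: m = 62.505 kg, PE = 298612 J
h = PE/(mg) = 298612/(62.505·13.9) = 343.699 m = 34370 cm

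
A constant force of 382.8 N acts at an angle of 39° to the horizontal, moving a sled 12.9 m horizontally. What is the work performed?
W = F·d·cosθ = (382.8)(12.9)cos(39°) = 3838 J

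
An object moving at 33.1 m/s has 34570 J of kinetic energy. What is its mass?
m = 2·KE/v² = 2·34570/(33.1)² = 63.11 kg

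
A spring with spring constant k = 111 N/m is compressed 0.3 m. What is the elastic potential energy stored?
PE = ½kx² = ½(111)(0.3)² = 4.995 J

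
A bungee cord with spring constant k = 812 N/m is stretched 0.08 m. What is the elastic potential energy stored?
PE = ½kx² = ½(812)(0.08)² = 2.598 J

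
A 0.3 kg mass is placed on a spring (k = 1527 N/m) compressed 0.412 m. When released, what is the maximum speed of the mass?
½kx² = ½mv² ⇒ v = x√(k/m) = (0.412)√(1527/0.3) = 29.39 m/s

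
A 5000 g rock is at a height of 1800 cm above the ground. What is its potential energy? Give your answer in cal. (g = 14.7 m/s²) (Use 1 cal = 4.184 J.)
Convert to SI: m = 5.0 kg, h = 18.0 m
PE = mgh = (5.0)(14.7)(18.0) = 1323.0 J = 316.2 cal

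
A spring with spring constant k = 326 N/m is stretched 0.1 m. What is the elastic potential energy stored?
PE = ½kx² = ½(326)(0.1)² = 1.63 J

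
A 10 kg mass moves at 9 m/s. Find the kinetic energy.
KE = ½mv² = ½(10)(9)² = 405.0 J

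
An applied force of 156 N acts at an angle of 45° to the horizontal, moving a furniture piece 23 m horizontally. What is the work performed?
W = F·d·cosθ = (156)(23)cos(45°) = 2537 J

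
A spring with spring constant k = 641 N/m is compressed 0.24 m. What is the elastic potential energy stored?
PE = ½kx² = ½(641)(0.24)² = 18.46 J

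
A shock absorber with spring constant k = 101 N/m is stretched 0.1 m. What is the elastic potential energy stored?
PE = ½kx² = ½(101)(0.1)² = 0.505 J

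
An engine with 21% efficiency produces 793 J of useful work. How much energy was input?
W_in = W_out/η = 793/0.21 = 3776 J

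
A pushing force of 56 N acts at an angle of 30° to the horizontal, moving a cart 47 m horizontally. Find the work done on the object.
W = F·d·cosθ = (56)(47)cos(30°) = 2279 J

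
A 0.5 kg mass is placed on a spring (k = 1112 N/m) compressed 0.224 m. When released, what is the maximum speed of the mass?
½kx² = ½mv² ⇒ v = x√(k/m) = (0.224)√(1112/0.5) = 10.56 m/s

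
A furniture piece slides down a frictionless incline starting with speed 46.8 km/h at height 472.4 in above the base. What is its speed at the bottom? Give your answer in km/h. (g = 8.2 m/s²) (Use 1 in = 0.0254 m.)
Convert to SI: v₀ = 13.0 m/s, h = 11.999 m
½mv₀² + mgh = ½mv² ⇒ v = √(v₀² + 2gh) = √(13.0² + 2·8.2·11.999) = 19.1255 m/s = 68.85 km/h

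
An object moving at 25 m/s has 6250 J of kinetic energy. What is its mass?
m = 2·KE/v² = 2·6250/(25)² = 20.0 kg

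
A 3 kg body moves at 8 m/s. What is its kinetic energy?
KE = ½mv² = ½(3)(8)² = 96.0 J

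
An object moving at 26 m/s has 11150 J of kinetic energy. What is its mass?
m = 2·KE/v² = 2·11150/(26)² = 32.99 kg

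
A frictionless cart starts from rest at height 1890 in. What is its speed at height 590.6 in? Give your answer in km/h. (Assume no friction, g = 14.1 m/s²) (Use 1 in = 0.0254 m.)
Convert to SI: h₁−h₂ = 33.0048 m
mgh₁ = mgh₂ + ½mv² ⇒ v = √(2g(h₁−h₂)) = √(2·14.1·33.0048) = 30.5079 m/s = 109.8 km/h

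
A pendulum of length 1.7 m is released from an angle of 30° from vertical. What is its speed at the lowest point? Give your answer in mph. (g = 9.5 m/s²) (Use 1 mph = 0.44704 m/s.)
h = L(1 − cosθ) = 1.7(1 − cos30°) = 0.227757 m
v = √(2gh) = √(2·9.5·0.227757) = 2.08024 m/s = 4.653 mph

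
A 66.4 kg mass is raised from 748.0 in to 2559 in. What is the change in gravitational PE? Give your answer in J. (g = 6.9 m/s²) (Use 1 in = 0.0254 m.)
Convert to SI: m = 66.4 kg, Δh = 45.9994 m
ΔPE = mgΔh = (66.4)(6.9)(45.9994) = 21080 J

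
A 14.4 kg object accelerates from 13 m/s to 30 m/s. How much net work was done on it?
W = ΔKE = ½m(v₂² − v₁²) = ½(14.4)(30² − 13²) = 5263.2 J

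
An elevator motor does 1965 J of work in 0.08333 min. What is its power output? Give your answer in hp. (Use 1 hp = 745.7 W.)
Convert to SI: W = 1965.0 J, t = 4.9998 s
P = W/t = 1965.0/4.9998 = 393.016 W = 0.527 hp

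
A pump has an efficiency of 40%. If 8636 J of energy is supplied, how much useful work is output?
W_out = η·W_in = 0.4·8636 = 3454.4 J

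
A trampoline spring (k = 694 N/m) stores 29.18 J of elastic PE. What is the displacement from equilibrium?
x = √(2·PE/k) = √(2·29.18/694) = 0.29 m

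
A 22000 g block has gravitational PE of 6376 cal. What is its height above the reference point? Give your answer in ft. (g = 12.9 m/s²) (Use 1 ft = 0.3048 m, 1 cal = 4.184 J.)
Convert to SI: m = 22.0 kg, PE = 26677.2 J
h = PE/(mg) = 26677.2/(22.0·12.9) = 93.9999 m = 308.4 ft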